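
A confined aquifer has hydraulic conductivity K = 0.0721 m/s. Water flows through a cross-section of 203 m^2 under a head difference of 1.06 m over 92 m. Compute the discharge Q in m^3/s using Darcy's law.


Darcy's law: Q = K * A * i, where i = dh/L.
Hydraulic gradient i = 1.06 / 92 = 0.011522.
Q = 0.0721 * 203 * 0.011522
  = 0.1686 m^3/s.

0.1686


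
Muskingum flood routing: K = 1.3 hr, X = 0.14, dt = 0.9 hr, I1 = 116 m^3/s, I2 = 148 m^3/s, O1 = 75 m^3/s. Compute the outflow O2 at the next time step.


Muskingum coefficients:
denom = 2*K*(1-X) + dt = 2*1.3*(1-0.14) + 0.9 = 3.136.
C0 = (dt - 2*K*X)/denom = (0.9 - 2*1.3*0.14)/3.136 = 0.1709.
C1 = (dt + 2*K*X)/denom = (0.9 + 2*1.3*0.14)/3.136 = 0.4031.
C2 = (2*K*(1-X) - dt)/denom = 0.426.
O2 = C0*I2 + C1*I1 + C2*O1
   = 0.1709*148 + 0.4031*116 + 0.426*75
   = 104.0 m^3/s.

104.0


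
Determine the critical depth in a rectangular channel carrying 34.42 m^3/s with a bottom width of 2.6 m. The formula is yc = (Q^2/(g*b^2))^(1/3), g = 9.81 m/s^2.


Using yc = (Q^2 / (g * b^2))^(1/3):
Q^2 = 34.42^2 = 1184.74.
g * b^2 = 9.81 * 2.6^2 = 9.81 * 6.76 = 66.32.
Q^2 / (g*b^2) = 1184.74 / 66.32 = 17.864.
yc = 17.864^(1/3) = 2.6142 m.

2.6142


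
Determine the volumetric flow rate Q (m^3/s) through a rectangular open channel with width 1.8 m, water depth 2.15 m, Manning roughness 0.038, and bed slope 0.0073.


For a rectangular channel, the cross-sectional area A = b * y = 1.8 * 2.15 = 3.87 m^2.
The wetted perimeter P = b + 2y = 1.8 + 2*2.15 = 6.1 m.
Hydraulic radius R = A/P = 3.87/6.1 = 0.6344 m.
Velocity V = (1/n)*R^(2/3)*S^(1/2) = (1/0.038)*0.6344^(2/3)*0.0073^(1/2) = 1.6601 m/s.
Discharge Q = A * V = 3.87 * 1.6601 = 6.425 m^3/s.

6.425


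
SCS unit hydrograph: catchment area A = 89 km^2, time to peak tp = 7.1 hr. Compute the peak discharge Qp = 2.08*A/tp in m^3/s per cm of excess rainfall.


SCS formula: Qp = 2.08 * A / tp.
Qp = 2.08 * 89 / 7.1
   = 185.12 / 7.1
   = 26.07 m^3/s per cm.

26.07


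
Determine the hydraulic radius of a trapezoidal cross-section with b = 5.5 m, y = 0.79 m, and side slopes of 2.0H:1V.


For a trapezoidal section with side slope z:
A = (b + z*y)*y = (5.5 + 2.0*0.79)*0.79 = 5.593 m^2.
P = b + 2*y*sqrt(1 + z^2) = 5.5 + 2*0.79*sqrt(1 + 2.0^2) = 9.033 m.
R = A/P = 5.593 / 9.033 = 0.6192 m.

0.6192


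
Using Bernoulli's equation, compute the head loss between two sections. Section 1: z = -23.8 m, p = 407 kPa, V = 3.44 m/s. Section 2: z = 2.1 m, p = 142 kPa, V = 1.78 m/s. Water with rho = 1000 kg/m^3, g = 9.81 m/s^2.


Total head at each section: H = z + p/(rho*g) + V^2/(2g).
H1 = -23.8 + 407*1000/(1000*9.81) + 3.44^2/(2*9.81)
   = -23.8 + 41.488 + 0.6031
   = 18.291 m.
H2 = 2.1 + 142*1000/(1000*9.81) + 1.78^2/(2*9.81)
   = 2.1 + 14.475 + 0.1615
   = 16.737 m.
h_L = H1 - H2 = 18.291 - 16.737 = 1.555 m.

1.555


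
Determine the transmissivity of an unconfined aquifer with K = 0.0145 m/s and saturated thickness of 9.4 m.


Transmissivity is defined as T = K * h.
T = 0.0145 * 9.4
  = 0.1363 m^2/s.

0.1363


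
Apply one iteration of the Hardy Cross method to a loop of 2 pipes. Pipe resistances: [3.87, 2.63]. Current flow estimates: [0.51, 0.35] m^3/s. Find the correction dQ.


Numerator terms (r*Q*|Q|): 3.87*0.51*|0.51| = 1.0066; 2.63*0.35*|0.35| = 0.3222.
Sum of numerator = 1.3288.
Denominator terms (r*|Q|): 3.87*|0.51| = 1.9737; 2.63*|0.35| = 0.9205.
2 * sum of denominator = 2 * 2.8942 = 5.7884.
dQ = -1.3288 / 5.7884 = -0.2296 m^3/s.

-0.2296


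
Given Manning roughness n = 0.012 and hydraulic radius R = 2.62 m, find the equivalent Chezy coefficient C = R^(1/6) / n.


The Chezy coefficient relates to Manning's n through C = R^(1/6) / n.
R^(1/6) = 2.62^(1/6) = 1.174132.
C = 1.174132 / 0.012 = 97.84 m^(1/2)/s.

97.84


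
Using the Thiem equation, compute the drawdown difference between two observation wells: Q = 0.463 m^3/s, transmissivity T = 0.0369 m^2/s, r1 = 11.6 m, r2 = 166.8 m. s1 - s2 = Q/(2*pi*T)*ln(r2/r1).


Thiem equation: s1 - s2 = Q/(2*pi*T) * ln(r2/r1).
ln(r2/r1) = ln(166.8/11.6) = 2.6658.
Q/(2*pi*T) = 0.463 / (2*pi*0.0369) = 0.463 / 0.2318 = 1.997.
s1 - s2 = 1.997 * 2.6658 = 5.3235 m.

5.3235


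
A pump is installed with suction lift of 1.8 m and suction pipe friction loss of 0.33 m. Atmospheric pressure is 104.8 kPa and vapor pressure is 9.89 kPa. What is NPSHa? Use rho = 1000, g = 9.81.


NPSHa = p_atm/(rho*g) - z_s - hf_s - p_vap/(rho*g).
p_atm/(rho*g) = 104.8*1000 / (1000*9.81) = 10.683 m.
p_vap/(rho*g) = 9.89*1000 / (1000*9.81) = 1.008 m.
NPSHa = 10.683 - 1.8 - 0.33 - 1.008
      = 7.54 m.

7.54


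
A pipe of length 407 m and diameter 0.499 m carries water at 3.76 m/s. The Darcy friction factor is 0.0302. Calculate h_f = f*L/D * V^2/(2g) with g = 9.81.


Darcy-Weisbach equation: h_f = f * (L/D) * V^2/(2g).
f * L/D = 0.0302 * 407/0.499 = 24.6321.
V^2/(2g) = 3.76^2 / (2*9.81) = 14.1376 / 19.62 = 0.7206 m.
h_f = 24.6321 * 0.7206 = 17.749 m.

17.749


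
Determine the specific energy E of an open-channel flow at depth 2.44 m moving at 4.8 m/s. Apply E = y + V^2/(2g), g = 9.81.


Specific energy E = y + V^2/(2g).
Velocity head = V^2/(2g) = 4.8^2 / (2*9.81) = 23.04 / 19.62 = 1.1743 m.
E = 2.44 + 1.1743 = 3.6143 m.

3.6143


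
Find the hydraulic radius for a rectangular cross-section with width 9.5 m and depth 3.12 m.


For a rectangular section:
Flow area A = b * y = 9.5 * 3.12 = 29.64 m^2.
Wetted perimeter P = b + 2y = 9.5 + 2*3.12 = 15.74 m.
Hydraulic radius R = A/P = 29.64 / 15.74 = 1.8831 m.

1.8831


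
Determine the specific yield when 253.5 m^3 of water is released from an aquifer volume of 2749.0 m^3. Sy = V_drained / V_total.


Specific yield Sy = Volume drained / Total volume.
Sy = 253.5 / 2749.0
   = 0.0922.

0.0922


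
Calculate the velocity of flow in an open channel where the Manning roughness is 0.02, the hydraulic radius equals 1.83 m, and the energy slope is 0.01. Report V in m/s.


Manning's equation gives V = (1/n) * R^(2/3) * S^(1/2).
First, compute R^(2/3) = 1.83^(2/3) = 1.4961.
Next, S^(1/2) = 0.01^(1/2) = 0.1.
Then 1/n = 1/0.02 = 50.0.
V = 50.0 * 1.4961 * 0.1 = 7.4806 m/s.

7.4806


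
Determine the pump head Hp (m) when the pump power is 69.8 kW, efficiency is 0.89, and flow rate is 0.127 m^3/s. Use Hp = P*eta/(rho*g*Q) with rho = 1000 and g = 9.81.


Pump head formula: Hp = P * eta / (rho * g * Q).
Numerator: P * eta = 69.8 * 1000 * 0.89 = 62122.0 W.
Denominator: rho * g * Q = 1000 * 9.81 * 0.127 = 1245.87.
Hp = 62122.0 / 1245.87 = 49.86 m.

49.86


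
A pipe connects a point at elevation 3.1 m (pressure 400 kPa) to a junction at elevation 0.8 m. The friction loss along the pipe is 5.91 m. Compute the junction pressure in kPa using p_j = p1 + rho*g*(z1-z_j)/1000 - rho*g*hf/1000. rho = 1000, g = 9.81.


Junction pressure: p_j = p1 + rho*g*(z1 - z_j)/1000 - rho*g*hf/1000.
Elevation term = 1000*9.81*(3.1 - 0.8)/1000 = 22.563 kPa.
Friction term = 1000*9.81*5.91/1000 = 57.977 kPa.
p_j = 400 + 22.563 - 57.977 = 364.59 kPa.

364.59


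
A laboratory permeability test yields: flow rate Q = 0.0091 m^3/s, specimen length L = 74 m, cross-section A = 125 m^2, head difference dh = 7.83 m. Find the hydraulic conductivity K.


From K = Q*L / (A*dh):
Numerator: Q*L = 0.0091 * 74 = 0.6734.
Denominator: A*dh = 125 * 7.83 = 978.75.
K = 0.6734 / 978.75 = 0.000688 m/s.

0.000688


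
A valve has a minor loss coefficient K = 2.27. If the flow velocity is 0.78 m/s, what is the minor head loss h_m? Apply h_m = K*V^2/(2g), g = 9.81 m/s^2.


Minor loss formula: h_m = K * V^2/(2g).
V^2 = 0.78^2 = 0.6084.
V^2/(2g) = 0.6084 / 19.62 = 0.031 m.
h_m = 2.27 * 0.031 = 0.0704 m.

0.0704


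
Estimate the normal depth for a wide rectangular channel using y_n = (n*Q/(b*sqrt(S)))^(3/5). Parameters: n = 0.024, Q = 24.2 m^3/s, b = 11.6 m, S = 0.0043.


We use the wide-channel approximation y_n = (n*Q/(b*sqrt(S)))^(3/5).
sqrt(S) = sqrt(0.0043) = 0.065574.
Numerator: n*Q = 0.024 * 24.2 = 0.5808.
Denominator: b*sqrt(S) = 11.6 * 0.065574 = 0.760658.
arg = 0.7635.
y_n = 0.7635^(3/5) = 0.8506 m.

0.8506


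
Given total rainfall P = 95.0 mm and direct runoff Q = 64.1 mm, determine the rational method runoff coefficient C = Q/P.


The runoff coefficient C = runoff depth / rainfall depth.
C = 64.1 / 95.0
  = 0.6747.

0.6747


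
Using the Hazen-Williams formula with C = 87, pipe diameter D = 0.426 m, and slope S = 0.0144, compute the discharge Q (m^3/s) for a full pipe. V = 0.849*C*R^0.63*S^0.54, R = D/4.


For a full circular pipe, R = D/4 = 0.426/4 = 0.1065 m.
V = 0.849 * 87 * 0.1065^0.63 * 0.0144^0.54
  = 0.849 * 87 * 0.24391 * 0.101278
  = 1.8246 m/s.
Pipe area A = pi*D^2/4 = pi*0.426^2/4 = 0.1425 m^2.
Q = A * V = 0.1425 * 1.8246 = 0.2601 m^3/s.

0.2601


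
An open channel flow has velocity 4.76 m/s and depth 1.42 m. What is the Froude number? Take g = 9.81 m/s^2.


The Froude number is defined as Fr = V / sqrt(g*y).
g*y = 9.81 * 1.42 = 13.9302.
sqrt(g*y) = sqrt(13.9302) = 3.7323.
Fr = 4.76 / 3.7323 = 1.2753.

1.2753


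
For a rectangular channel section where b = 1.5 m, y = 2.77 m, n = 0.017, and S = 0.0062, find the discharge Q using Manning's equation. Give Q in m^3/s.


For a rectangular channel, the cross-sectional area A = b * y = 1.5 * 2.77 = 4.16 m^2.
The wetted perimeter P = b + 2y = 1.5 + 2*2.77 = 7.04 m.
Hydraulic radius R = A/P = 4.16/7.04 = 0.5902 m.
Velocity V = (1/n)*R^(2/3)*S^(1/2) = (1/0.017)*0.5902^(2/3)*0.0062^(1/2) = 3.259 m/s.
Discharge Q = A * V = 4.16 * 3.259 = 13.541 m^3/s.

13.541


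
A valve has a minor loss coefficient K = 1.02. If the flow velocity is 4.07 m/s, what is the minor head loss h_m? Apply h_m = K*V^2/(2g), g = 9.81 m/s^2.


Minor loss formula: h_m = K * V^2/(2g).
V^2 = 4.07^2 = 16.5649.
V^2/(2g) = 16.5649 / 19.62 = 0.8443 m.
h_m = 1.02 * 0.8443 = 0.8612 m.

0.8612


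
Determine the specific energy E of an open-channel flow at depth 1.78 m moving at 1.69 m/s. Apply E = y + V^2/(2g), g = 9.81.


Specific energy E = y + V^2/(2g).
Velocity head = V^2/(2g) = 1.69^2 / (2*9.81) = 2.8561 / 19.62 = 0.1456 m.
E = 1.78 + 0.1456 = 1.9256 m.

1.9256


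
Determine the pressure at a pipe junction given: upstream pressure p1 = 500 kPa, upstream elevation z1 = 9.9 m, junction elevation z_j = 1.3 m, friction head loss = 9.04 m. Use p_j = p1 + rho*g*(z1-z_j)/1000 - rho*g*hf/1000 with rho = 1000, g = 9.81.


Junction pressure: p_j = p1 + rho*g*(z1 - z_j)/1000 - rho*g*hf/1000.
Elevation term = 1000*9.81*(9.9 - 1.3)/1000 = 84.366 kPa.
Friction term = 1000*9.81*9.04/1000 = 88.682 kPa.
p_j = 500 + 84.366 - 88.682 = 495.68 kPa.

495.68


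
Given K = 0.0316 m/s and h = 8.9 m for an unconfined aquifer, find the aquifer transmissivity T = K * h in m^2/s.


Transmissivity is defined as T = K * h.
T = 0.0316 * 8.9
  = 0.2812 m^2/s.

0.2812


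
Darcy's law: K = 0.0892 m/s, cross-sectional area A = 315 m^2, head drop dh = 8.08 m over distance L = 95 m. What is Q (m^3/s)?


Darcy's law: Q = K * A * i, where i = dh/L.
Hydraulic gradient i = 8.08 / 95 = 0.085053.
Q = 0.0892 * 315 * 0.085053
  = 2.3898 m^3/s.

2.3898


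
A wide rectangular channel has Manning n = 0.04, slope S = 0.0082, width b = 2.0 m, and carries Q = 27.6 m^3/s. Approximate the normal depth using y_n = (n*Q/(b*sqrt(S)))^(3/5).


We use the wide-channel approximation y_n = (n*Q/(b*sqrt(S)))^(3/5).
sqrt(S) = sqrt(0.0082) = 0.090554.
Numerator: n*Q = 0.04 * 27.6 = 1.104.
Denominator: b*sqrt(S) = 2.0 * 0.090554 = 0.181108.
arg = 6.0958.
y_n = 6.0958^(3/5) = 2.9581 m.

2.9581


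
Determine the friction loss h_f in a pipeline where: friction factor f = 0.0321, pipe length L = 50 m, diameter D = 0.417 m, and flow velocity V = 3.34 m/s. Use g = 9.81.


Darcy-Weisbach equation: h_f = f * (L/D) * V^2/(2g).
f * L/D = 0.0321 * 50/0.417 = 3.8489.
V^2/(2g) = 3.34^2 / (2*9.81) = 11.1556 / 19.62 = 0.5686 m.
h_f = 3.8489 * 0.5686 = 2.188 m.

2.188


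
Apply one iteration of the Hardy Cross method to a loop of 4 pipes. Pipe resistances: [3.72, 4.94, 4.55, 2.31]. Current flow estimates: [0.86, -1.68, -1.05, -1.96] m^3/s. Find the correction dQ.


Numerator terms (r*Q*|Q|): 3.72*0.86*|0.86| = 2.7513; 4.94*-1.68*|-1.68| = -13.9427; 4.55*-1.05*|-1.05| = -5.0164; 2.31*-1.96*|-1.96| = -8.8741.
Sum of numerator = -25.0818.
Denominator terms (r*|Q|): 3.72*|0.86| = 3.1992; 4.94*|-1.68| = 8.2992; 4.55*|-1.05| = 4.7775; 2.31*|-1.96| = 4.5276.
2 * sum of denominator = 2 * 20.8035 = 41.607.
dQ = --25.0818 / 41.607 = 0.6028 m^3/s.

0.6028


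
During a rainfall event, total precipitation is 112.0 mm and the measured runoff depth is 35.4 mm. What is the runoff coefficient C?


The runoff coefficient C = runoff depth / rainfall depth.
C = 35.4 / 112.0
  = 0.3161.

0.3161


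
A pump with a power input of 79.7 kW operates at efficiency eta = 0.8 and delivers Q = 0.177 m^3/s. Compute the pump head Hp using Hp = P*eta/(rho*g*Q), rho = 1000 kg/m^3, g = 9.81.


Pump head formula: Hp = P * eta / (rho * g * Q).
Numerator: P * eta = 79.7 * 1000 * 0.8 = 63760.0 W.
Denominator: rho * g * Q = 1000 * 9.81 * 0.177 = 1736.37.
Hp = 63760.0 / 1736.37 = 36.72 m.

36.72


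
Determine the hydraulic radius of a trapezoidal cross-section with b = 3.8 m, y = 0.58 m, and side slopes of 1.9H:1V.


For a trapezoidal section with side slope z:
A = (b + z*y)*y = (3.8 + 1.9*0.58)*0.58 = 2.843 m^2.
P = b + 2*y*sqrt(1 + z^2) = 3.8 + 2*0.58*sqrt(1 + 1.9^2) = 6.291 m.
R = A/P = 2.843 / 6.291 = 0.452 m.

0.452


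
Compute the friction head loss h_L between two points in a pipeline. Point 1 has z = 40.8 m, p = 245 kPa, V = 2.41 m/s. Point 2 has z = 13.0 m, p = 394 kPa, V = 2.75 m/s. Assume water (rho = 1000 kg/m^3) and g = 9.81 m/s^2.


Total head at each section: H = z + p/(rho*g) + V^2/(2g).
H1 = 40.8 + 245*1000/(1000*9.81) + 2.41^2/(2*9.81)
   = 40.8 + 24.975 + 0.296
   = 66.071 m.
H2 = 13.0 + 394*1000/(1000*9.81) + 2.75^2/(2*9.81)
   = 13.0 + 40.163 + 0.3854
   = 53.549 m.
h_L = H1 - H2 = 66.071 - 53.549 = 12.522 m.

12.522


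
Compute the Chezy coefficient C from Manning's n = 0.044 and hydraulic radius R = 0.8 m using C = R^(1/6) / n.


The Chezy coefficient relates to Manning's n through C = R^(1/6) / n.
R^(1/6) = 0.8^(1/6) = 0.963492.
C = 0.963492 / 0.044 = 21.9 m^(1/2)/s.

21.9


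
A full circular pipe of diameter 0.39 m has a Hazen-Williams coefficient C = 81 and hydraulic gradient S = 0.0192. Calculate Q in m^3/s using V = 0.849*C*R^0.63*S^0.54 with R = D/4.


For a full circular pipe, R = D/4 = 0.39/4 = 0.0975 m.
V = 0.849 * 81 * 0.0975^0.63 * 0.0192^0.54
  = 0.849 * 81 * 0.230713 * 0.118299
  = 1.8769 m/s.
Pipe area A = pi*D^2/4 = pi*0.39^2/4 = 0.1195 m^2.
Q = A * V = 0.1195 * 1.8769 = 0.2242 m^3/s.

0.2242


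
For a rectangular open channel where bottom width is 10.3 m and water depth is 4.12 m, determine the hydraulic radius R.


For a rectangular section:
Flow area A = b * y = 10.3 * 4.12 = 42.44 m^2.
Wetted perimeter P = b + 2y = 10.3 + 2*4.12 = 18.54 m.
Hydraulic radius R = A/P = 42.44 / 18.54 = 2.2889 m.

2.2889


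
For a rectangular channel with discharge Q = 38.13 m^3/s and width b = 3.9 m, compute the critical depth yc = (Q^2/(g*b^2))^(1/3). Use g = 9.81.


Using yc = (Q^2 / (g * b^2))^(1/3):
Q^2 = 38.13^2 = 1453.9.
g * b^2 = 9.81 * 3.9^2 = 9.81 * 15.21 = 149.21.
Q^2 / (g*b^2) = 1453.9 / 149.21 = 9.744.
yc = 9.744^(1/3) = 2.1359 m.

2.1359


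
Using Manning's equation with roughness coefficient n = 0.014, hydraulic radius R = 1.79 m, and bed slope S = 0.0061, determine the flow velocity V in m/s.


Manning's equation gives V = (1/n) * R^(2/3) * S^(1/2).
First, compute R^(2/3) = 1.79^(2/3) = 1.4742.
Next, S^(1/2) = 0.0061^(1/2) = 0.078102.
Then 1/n = 1/0.014 = 71.43.
V = 71.43 * 1.4742 * 0.078102 = 8.2244 m/s.

8.2244


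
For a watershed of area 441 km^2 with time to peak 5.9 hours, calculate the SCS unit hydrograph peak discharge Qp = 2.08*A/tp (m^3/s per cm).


SCS formula: Qp = 2.08 * A / tp.
Qp = 2.08 * 441 / 5.9
   = 917.28 / 5.9
   = 155.47 m^3/s per cm.

155.47


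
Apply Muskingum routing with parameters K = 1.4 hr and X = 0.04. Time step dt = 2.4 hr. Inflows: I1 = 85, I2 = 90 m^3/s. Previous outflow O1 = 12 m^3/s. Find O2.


Muskingum coefficients:
denom = 2*K*(1-X) + dt = 2*1.4*(1-0.04) + 2.4 = 5.088.
C0 = (dt - 2*K*X)/denom = (2.4 - 2*1.4*0.04)/5.088 = 0.4497.
C1 = (dt + 2*K*X)/denom = (2.4 + 2*1.4*0.04)/5.088 = 0.4937.
C2 = (2*K*(1-X) - dt)/denom = 0.0566.
O2 = C0*I2 + C1*I1 + C2*O1
   = 0.4497*90 + 0.4937*85 + 0.0566*12
   = 83.12 m^3/s.

83.12


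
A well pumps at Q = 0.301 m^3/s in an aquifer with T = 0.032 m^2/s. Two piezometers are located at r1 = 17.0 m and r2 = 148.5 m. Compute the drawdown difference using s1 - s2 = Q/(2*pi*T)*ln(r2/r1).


Thiem equation: s1 - s2 = Q/(2*pi*T) * ln(r2/r1).
ln(r2/r1) = ln(148.5/17.0) = 2.1674.
Q/(2*pi*T) = 0.301 / (2*pi*0.032) = 0.301 / 0.2011 = 1.4971.
s1 - s2 = 1.4971 * 2.1674 = 3.2447 m.

3.2447


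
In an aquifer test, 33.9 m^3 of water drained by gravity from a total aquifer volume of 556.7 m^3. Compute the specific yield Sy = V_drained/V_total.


Specific yield Sy = Volume drained / Total volume.
Sy = 33.9 / 556.7
   = 0.0609.

0.0609


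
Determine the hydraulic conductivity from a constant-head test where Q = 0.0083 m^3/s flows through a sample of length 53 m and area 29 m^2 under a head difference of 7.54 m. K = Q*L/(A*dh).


From K = Q*L / (A*dh):
Numerator: Q*L = 0.0083 * 53 = 0.4399.
Denominator: A*dh = 29 * 7.54 = 218.66.
K = 0.4399 / 218.66 = 0.002012 m/s.

0.002012


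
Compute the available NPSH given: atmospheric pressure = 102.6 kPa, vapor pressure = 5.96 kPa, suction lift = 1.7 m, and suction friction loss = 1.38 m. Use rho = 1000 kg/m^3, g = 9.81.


NPSHa = p_atm/(rho*g) - z_s - hf_s - p_vap/(rho*g).
p_atm/(rho*g) = 102.6*1000 / (1000*9.81) = 10.459 m.
p_vap/(rho*g) = 5.96*1000 / (1000*9.81) = 0.608 m.
NPSHa = 10.459 - 1.7 - 1.38 - 0.608
      = 6.77 m.

6.77


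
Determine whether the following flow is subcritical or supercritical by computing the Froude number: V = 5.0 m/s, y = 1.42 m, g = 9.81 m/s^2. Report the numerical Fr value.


The Froude number is defined as Fr = V / sqrt(g*y).
g*y = 9.81 * 1.42 = 13.9302.
sqrt(g*y) = sqrt(13.9302) = 3.7323.
Fr = 5.0 / 3.7323 = 1.3396.
Since Fr > 1, the flow is supercritical.

1.3396


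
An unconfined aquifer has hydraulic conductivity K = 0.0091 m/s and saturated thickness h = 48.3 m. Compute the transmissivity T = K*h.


Transmissivity is defined as T = K * h.
T = 0.0091 * 48.3
  = 0.4395 m^2/s.

0.4395


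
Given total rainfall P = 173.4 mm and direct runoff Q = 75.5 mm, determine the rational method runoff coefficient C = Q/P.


The runoff coefficient C = runoff depth / rainfall depth.
C = 75.5 / 173.4
  = 0.4354.

0.4354


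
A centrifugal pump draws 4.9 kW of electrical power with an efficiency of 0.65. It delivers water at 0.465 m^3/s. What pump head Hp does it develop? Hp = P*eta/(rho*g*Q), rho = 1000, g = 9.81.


Pump head formula: Hp = P * eta / (rho * g * Q).
Numerator: P * eta = 4.9 * 1000 * 0.65 = 3185.0 W.
Denominator: rho * g * Q = 1000 * 9.81 * 0.465 = 4561.65.
Hp = 3185.0 / 4561.65 = 0.7 m.

0.7


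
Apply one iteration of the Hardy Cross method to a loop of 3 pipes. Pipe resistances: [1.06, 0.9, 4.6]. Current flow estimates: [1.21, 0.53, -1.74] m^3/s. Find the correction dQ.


Numerator terms (r*Q*|Q|): 1.06*1.21*|1.21| = 1.5519; 0.9*0.53*|0.53| = 0.2528; 4.6*-1.74*|-1.74| = -13.927.
Sum of numerator = -12.1222.
Denominator terms (r*|Q|): 1.06*|1.21| = 1.2826; 0.9*|0.53| = 0.477; 4.6*|-1.74| = 8.004.
2 * sum of denominator = 2 * 9.7636 = 19.5272.
dQ = --12.1222 / 19.5272 = 0.6208 m^3/s.

0.6208


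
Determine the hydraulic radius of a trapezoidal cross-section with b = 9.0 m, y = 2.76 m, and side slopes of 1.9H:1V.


For a trapezoidal section with side slope z:
A = (b + z*y)*y = (9.0 + 1.9*2.76)*2.76 = 39.313 m^2.
P = b + 2*y*sqrt(1 + z^2) = 9.0 + 2*2.76*sqrt(1 + 1.9^2) = 20.852 m.
R = A/P = 39.313 / 20.852 = 1.8854 m.

1.8854


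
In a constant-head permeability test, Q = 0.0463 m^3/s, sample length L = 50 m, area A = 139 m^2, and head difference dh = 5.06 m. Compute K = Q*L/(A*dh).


From K = Q*L / (A*dh):
Numerator: Q*L = 0.0463 * 50 = 2.315.
Denominator: A*dh = 139 * 5.06 = 703.34.
K = 2.315 / 703.34 = 0.003291 m/s.

0.003291


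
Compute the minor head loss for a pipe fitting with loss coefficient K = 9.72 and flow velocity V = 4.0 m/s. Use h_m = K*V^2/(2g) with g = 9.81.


Minor loss formula: h_m = K * V^2/(2g).
V^2 = 4.0^2 = 16.0.
V^2/(2g) = 16.0 / 19.62 = 0.8155 m.
h_m = 9.72 * 0.8155 = 7.9266 m.

7.9266


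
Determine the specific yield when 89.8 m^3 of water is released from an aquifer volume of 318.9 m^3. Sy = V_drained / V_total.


Specific yield Sy = Volume drained / Total volume.
Sy = 89.8 / 318.9
   = 0.2816.

0.2816


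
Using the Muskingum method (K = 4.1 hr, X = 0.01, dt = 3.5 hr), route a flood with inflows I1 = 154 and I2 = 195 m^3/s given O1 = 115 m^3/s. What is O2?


Muskingum coefficients:
denom = 2*K*(1-X) + dt = 2*4.1*(1-0.01) + 3.5 = 11.618.
C0 = (dt - 2*K*X)/denom = (3.5 - 2*4.1*0.01)/11.618 = 0.2942.
C1 = (dt + 2*K*X)/denom = (3.5 + 2*4.1*0.01)/11.618 = 0.3083.
C2 = (2*K*(1-X) - dt)/denom = 0.3975.
O2 = C0*I2 + C1*I1 + C2*O1
   = 0.2942*195 + 0.3083*154 + 0.3975*115
   = 150.56 m^3/s.

150.56


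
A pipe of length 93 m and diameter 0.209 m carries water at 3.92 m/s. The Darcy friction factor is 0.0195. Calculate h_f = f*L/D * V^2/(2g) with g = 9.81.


Darcy-Weisbach equation: h_f = f * (L/D) * V^2/(2g).
f * L/D = 0.0195 * 93/0.209 = 8.677.
V^2/(2g) = 3.92^2 / (2*9.81) = 15.3664 / 19.62 = 0.7832 m.
h_f = 8.677 * 0.7832 = 6.796 m.

6.796


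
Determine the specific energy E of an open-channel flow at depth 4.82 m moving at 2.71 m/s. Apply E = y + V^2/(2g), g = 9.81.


Specific energy E = y + V^2/(2g).
Velocity head = V^2/(2g) = 2.71^2 / (2*9.81) = 7.3441 / 19.62 = 0.3743 m.
E = 4.82 + 0.3743 = 5.1943 m.

5.1943


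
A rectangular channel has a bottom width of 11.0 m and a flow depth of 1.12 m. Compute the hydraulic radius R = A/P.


For a rectangular section:
Flow area A = b * y = 11.0 * 1.12 = 12.32 m^2.
Wetted perimeter P = b + 2y = 11.0 + 2*1.12 = 13.24 m.
Hydraulic radius R = A/P = 12.32 / 13.24 = 0.9305 m.

0.9305


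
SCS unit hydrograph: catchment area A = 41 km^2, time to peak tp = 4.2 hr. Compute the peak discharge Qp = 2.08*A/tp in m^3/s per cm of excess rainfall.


SCS formula: Qp = 2.08 * A / tp.
Qp = 2.08 * 41 / 4.2
   = 85.28 / 4.2
   = 20.3 m^3/s per cm.

20.3


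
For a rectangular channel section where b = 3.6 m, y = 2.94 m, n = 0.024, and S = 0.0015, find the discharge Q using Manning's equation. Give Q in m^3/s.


For a rectangular channel, the cross-sectional area A = b * y = 3.6 * 2.94 = 10.58 m^2.
The wetted perimeter P = b + 2y = 3.6 + 2*2.94 = 9.48 m.
Hydraulic radius R = A/P = 10.58/9.48 = 1.1165 m.
Velocity V = (1/n)*R^(2/3)*S^(1/2) = (1/0.024)*1.1165^(2/3)*0.0015^(1/2) = 1.7367 m/s.
Discharge Q = A * V = 10.58 * 1.7367 = 18.381 m^3/s.

18.381


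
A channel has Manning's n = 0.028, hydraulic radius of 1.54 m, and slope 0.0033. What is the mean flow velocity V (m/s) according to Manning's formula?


Manning's equation gives V = (1/n) * R^(2/3) * S^(1/2).
First, compute R^(2/3) = 1.54^(2/3) = 1.3336.
Next, S^(1/2) = 0.0033^(1/2) = 0.057446.
Then 1/n = 1/0.028 = 35.71.
V = 35.71 * 1.3336 * 0.057446 = 2.736 m/s.

2.736


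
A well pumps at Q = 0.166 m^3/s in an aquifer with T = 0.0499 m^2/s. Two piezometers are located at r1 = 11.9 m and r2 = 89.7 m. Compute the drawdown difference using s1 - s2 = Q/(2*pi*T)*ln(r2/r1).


Thiem equation: s1 - s2 = Q/(2*pi*T) * ln(r2/r1).
ln(r2/r1) = ln(89.7/11.9) = 2.0199.
Q/(2*pi*T) = 0.166 / (2*pi*0.0499) = 0.166 / 0.3135 = 0.5295.
s1 - s2 = 0.5295 * 2.0199 = 1.0695 m.

1.0695


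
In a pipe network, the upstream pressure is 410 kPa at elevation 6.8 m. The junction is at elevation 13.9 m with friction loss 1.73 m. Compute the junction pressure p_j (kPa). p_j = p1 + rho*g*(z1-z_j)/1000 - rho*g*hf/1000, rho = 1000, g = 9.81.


Junction pressure: p_j = p1 + rho*g*(z1 - z_j)/1000 - rho*g*hf/1000.
Elevation term = 1000*9.81*(6.8 - 13.9)/1000 = -69.651 kPa.
Friction term = 1000*9.81*1.73/1000 = 16.971 kPa.
p_j = 410 + -69.651 - 16.971 = 323.38 kPa.

323.38


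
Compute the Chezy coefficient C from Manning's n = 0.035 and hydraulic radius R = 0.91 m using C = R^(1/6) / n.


The Chezy coefficient relates to Manning's n through C = R^(1/6) / n.
R^(1/6) = 0.91^(1/6) = 0.984404.
C = 0.984404 / 0.035 = 28.13 m^(1/2)/s.

28.13


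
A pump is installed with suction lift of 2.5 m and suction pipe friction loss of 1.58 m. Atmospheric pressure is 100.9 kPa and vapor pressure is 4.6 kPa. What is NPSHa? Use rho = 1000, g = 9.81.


NPSHa = p_atm/(rho*g) - z_s - hf_s - p_vap/(rho*g).
p_atm/(rho*g) = 100.9*1000 / (1000*9.81) = 10.285 m.
p_vap/(rho*g) = 4.6*1000 / (1000*9.81) = 0.469 m.
NPSHa = 10.285 - 2.5 - 1.58 - 0.469
      = 5.74 m.

5.74


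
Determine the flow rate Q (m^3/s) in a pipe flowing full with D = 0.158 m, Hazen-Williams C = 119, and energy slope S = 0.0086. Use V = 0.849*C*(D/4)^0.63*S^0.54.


For a full circular pipe, R = D/4 = 0.158/4 = 0.0395 m.
V = 0.849 * 119 * 0.0395^0.63 * 0.0086^0.54
  = 0.849 * 119 * 0.130574 * 0.076671
  = 1.0114 m/s.
Pipe area A = pi*D^2/4 = pi*0.158^2/4 = 0.0196 m^2.
Q = A * V = 0.0196 * 1.0114 = 0.0198 m^3/s.

0.0198


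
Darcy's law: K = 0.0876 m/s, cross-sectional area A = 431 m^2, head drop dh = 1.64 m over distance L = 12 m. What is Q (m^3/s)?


Darcy's law: Q = K * A * i, where i = dh/L.
Hydraulic gradient i = 1.64 / 12 = 0.136667.
Q = 0.0876 * 431 * 0.136667
  = 5.1599 m^3/s.

5.1599


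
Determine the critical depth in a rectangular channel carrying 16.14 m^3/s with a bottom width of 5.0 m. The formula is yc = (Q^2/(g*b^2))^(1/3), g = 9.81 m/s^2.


Using yc = (Q^2 / (g * b^2))^(1/3):
Q^2 = 16.14^2 = 260.5.
g * b^2 = 9.81 * 5.0^2 = 9.81 * 25.0 = 245.25.
Q^2 / (g*b^2) = 260.5 / 245.25 = 1.0622.
yc = 1.0622^(1/3) = 1.0203 m.

1.0203


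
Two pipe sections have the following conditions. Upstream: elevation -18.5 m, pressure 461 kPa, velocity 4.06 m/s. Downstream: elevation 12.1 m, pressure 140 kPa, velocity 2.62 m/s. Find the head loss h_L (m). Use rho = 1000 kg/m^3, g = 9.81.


Total head at each section: H = z + p/(rho*g) + V^2/(2g).
H1 = -18.5 + 461*1000/(1000*9.81) + 4.06^2/(2*9.81)
   = -18.5 + 46.993 + 0.8401
   = 29.333 m.
H2 = 12.1 + 140*1000/(1000*9.81) + 2.62^2/(2*9.81)
   = 12.1 + 14.271 + 0.3499
   = 26.721 m.
h_L = H1 - H2 = 29.333 - 26.721 = 2.612 m.

2.612


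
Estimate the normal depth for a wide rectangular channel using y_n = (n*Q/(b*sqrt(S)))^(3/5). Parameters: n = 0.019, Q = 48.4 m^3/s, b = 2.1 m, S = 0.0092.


We use the wide-channel approximation y_n = (n*Q/(b*sqrt(S)))^(3/5).
sqrt(S) = sqrt(0.0092) = 0.095917.
Numerator: n*Q = 0.019 * 48.4 = 0.9196.
Denominator: b*sqrt(S) = 2.1 * 0.095917 = 0.201426.
arg = 4.5655.
y_n = 4.5655^(3/5) = 2.4871 m.

2.4871


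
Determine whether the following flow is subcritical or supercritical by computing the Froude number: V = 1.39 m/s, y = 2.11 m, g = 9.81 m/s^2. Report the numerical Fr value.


The Froude number is defined as Fr = V / sqrt(g*y).
g*y = 9.81 * 2.11 = 20.6991.
sqrt(g*y) = sqrt(20.6991) = 4.5496.
Fr = 1.39 / 4.5496 = 0.3055.
Since Fr < 1, the flow is subcritical.

0.3055


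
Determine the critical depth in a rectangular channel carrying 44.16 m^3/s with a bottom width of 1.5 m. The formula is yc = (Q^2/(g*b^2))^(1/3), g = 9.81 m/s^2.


Using yc = (Q^2 / (g * b^2))^(1/3):
Q^2 = 44.16^2 = 1950.11.
g * b^2 = 9.81 * 1.5^2 = 9.81 * 2.25 = 22.07.
Q^2 / (g*b^2) = 1950.11 / 22.07 = 88.3602.
yc = 88.3602^(1/3) = 4.4538 m.

4.4538


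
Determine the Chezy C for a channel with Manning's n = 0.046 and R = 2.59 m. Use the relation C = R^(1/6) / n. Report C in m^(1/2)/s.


The Chezy coefficient relates to Manning's n through C = R^(1/6) / n.
R^(1/6) = 2.59^(1/6) = 1.17188.
C = 1.17188 / 0.046 = 25.48 m^(1/2)/s.

25.48


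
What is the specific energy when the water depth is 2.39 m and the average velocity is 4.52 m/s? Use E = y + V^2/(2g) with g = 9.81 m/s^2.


Specific energy E = y + V^2/(2g).
Velocity head = V^2/(2g) = 4.52^2 / (2*9.81) = 20.4304 / 19.62 = 1.0413 m.
E = 2.39 + 1.0413 = 3.4313 m.

3.4313


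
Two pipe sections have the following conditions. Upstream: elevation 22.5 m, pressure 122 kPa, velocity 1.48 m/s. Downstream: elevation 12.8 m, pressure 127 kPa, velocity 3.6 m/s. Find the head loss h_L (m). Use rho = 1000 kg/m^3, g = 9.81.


Total head at each section: H = z + p/(rho*g) + V^2/(2g).
H1 = 22.5 + 122*1000/(1000*9.81) + 1.48^2/(2*9.81)
   = 22.5 + 12.436 + 0.1116
   = 35.048 m.
H2 = 12.8 + 127*1000/(1000*9.81) + 3.6^2/(2*9.81)
   = 12.8 + 12.946 + 0.6606
   = 26.407 m.
h_L = H1 - H2 = 35.048 - 26.407 = 8.641 m.

8.641


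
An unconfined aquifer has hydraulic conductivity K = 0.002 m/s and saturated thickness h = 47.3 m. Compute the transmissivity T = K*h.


Transmissivity is defined as T = K * h.
T = 0.002 * 47.3
  = 0.0946 m^2/s.

0.0946


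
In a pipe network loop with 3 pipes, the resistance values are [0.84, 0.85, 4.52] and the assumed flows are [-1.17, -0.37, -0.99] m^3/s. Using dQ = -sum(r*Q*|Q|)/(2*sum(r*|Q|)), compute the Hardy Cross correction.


Numerator terms (r*Q*|Q|): 0.84*-1.17*|-1.17| = -1.1499; 0.85*-0.37*|-0.37| = -0.1164; 4.52*-0.99*|-0.99| = -4.4301.
Sum of numerator = -5.6963.
Denominator terms (r*|Q|): 0.84*|-1.17| = 0.9828; 0.85*|-0.37| = 0.3145; 4.52*|-0.99| = 4.4748.
2 * sum of denominator = 2 * 5.7721 = 11.5442.
dQ = --5.6963 / 11.5442 = 0.4934 m^3/s.

0.4934


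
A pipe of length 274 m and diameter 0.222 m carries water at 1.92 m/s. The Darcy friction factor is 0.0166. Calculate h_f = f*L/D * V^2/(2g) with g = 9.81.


Darcy-Weisbach equation: h_f = f * (L/D) * V^2/(2g).
f * L/D = 0.0166 * 274/0.222 = 20.4883.
V^2/(2g) = 1.92^2 / (2*9.81) = 3.6864 / 19.62 = 0.1879 m.
h_f = 20.4883 * 0.1879 = 3.85 m.

3.85


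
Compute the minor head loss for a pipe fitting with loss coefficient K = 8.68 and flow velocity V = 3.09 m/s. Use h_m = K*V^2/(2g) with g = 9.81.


Minor loss formula: h_m = K * V^2/(2g).
V^2 = 3.09^2 = 9.5481.
V^2/(2g) = 9.5481 / 19.62 = 0.4867 m.
h_m = 8.68 * 0.4867 = 4.2241 m.

4.2241


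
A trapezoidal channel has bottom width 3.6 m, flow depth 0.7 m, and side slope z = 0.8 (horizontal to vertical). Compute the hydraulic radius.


For a trapezoidal section with side slope z:
A = (b + z*y)*y = (3.6 + 0.8*0.7)*0.7 = 2.912 m^2.
P = b + 2*y*sqrt(1 + z^2) = 3.6 + 2*0.7*sqrt(1 + 0.8^2) = 5.393 m.
R = A/P = 2.912 / 5.393 = 0.54 m.

0.54


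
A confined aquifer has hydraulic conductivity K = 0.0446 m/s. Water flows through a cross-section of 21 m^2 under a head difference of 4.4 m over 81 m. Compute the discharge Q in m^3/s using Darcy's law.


Darcy's law: Q = K * A * i, where i = dh/L.
Hydraulic gradient i = 4.4 / 81 = 0.054321.
Q = 0.0446 * 21 * 0.054321
  = 0.0509 m^3/s.

0.0509


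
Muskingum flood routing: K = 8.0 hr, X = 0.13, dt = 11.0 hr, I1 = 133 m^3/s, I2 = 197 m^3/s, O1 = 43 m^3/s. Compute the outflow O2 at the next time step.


Muskingum coefficients:
denom = 2*K*(1-X) + dt = 2*8.0*(1-0.13) + 11.0 = 24.92.
C0 = (dt - 2*K*X)/denom = (11.0 - 2*8.0*0.13)/24.92 = 0.3579.
C1 = (dt + 2*K*X)/denom = (11.0 + 2*8.0*0.13)/24.92 = 0.5249.
C2 = (2*K*(1-X) - dt)/denom = 0.1172.
O2 = C0*I2 + C1*I1 + C2*O1
   = 0.3579*197 + 0.5249*133 + 0.1172*43
   = 145.36 m^3/s.

145.36


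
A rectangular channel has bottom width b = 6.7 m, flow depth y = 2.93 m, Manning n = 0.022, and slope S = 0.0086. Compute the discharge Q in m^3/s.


For a rectangular channel, the cross-sectional area A = b * y = 6.7 * 2.93 = 19.63 m^2.
The wetted perimeter P = b + 2y = 6.7 + 2*2.93 = 12.56 m.
Hydraulic radius R = A/P = 19.63/12.56 = 1.563 m.
Velocity V = (1/n)*R^(2/3)*S^(1/2) = (1/0.022)*1.563^(2/3)*0.0086^(1/2) = 5.6771 m/s.
Discharge Q = A * V = 19.63 * 5.6771 = 111.448 m^3/s.

111.448


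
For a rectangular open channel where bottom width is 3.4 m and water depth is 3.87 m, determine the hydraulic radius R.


For a rectangular section:
Flow area A = b * y = 3.4 * 3.87 = 13.16 m^2.
Wetted perimeter P = b + 2y = 3.4 + 2*3.87 = 11.14 m.
Hydraulic radius R = A/P = 13.16 / 11.14 = 1.1811 m.

1.1811


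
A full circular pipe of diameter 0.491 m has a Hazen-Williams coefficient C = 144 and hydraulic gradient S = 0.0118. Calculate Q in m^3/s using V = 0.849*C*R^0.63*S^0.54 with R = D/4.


For a full circular pipe, R = D/4 = 0.491/4 = 0.1227 m.
V = 0.849 * 144 * 0.1227^0.63 * 0.0118^0.54
  = 0.849 * 144 * 0.266737 * 0.090953
  = 2.966 m/s.
Pipe area A = pi*D^2/4 = pi*0.491^2/4 = 0.1893 m^2.
Q = A * V = 0.1893 * 2.966 = 0.5616 m^3/s.

0.5616


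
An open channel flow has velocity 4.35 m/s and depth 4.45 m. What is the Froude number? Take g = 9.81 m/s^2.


The Froude number is defined as Fr = V / sqrt(g*y).
g*y = 9.81 * 4.45 = 43.6545.
sqrt(g*y) = sqrt(43.6545) = 6.6072.
Fr = 4.35 / 6.6072 = 0.6584.

0.6584


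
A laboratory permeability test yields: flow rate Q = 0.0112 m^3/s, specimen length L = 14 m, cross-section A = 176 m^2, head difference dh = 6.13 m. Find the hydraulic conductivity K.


From K = Q*L / (A*dh):
Numerator: Q*L = 0.0112 * 14 = 0.1568.
Denominator: A*dh = 176 * 6.13 = 1078.88.
K = 0.1568 / 1078.88 = 0.000145 m/s.

0.000145


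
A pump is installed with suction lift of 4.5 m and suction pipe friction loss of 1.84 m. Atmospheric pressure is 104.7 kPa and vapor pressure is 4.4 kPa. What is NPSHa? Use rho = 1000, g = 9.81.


NPSHa = p_atm/(rho*g) - z_s - hf_s - p_vap/(rho*g).
p_atm/(rho*g) = 104.7*1000 / (1000*9.81) = 10.673 m.
p_vap/(rho*g) = 4.4*1000 / (1000*9.81) = 0.449 m.
NPSHa = 10.673 - 4.5 - 1.84 - 0.449
      = 3.88 m.

3.88


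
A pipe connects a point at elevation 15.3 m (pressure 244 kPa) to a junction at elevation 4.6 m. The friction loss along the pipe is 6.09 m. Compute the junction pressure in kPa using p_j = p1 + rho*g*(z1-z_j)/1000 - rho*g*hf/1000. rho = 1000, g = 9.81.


Junction pressure: p_j = p1 + rho*g*(z1 - z_j)/1000 - rho*g*hf/1000.
Elevation term = 1000*9.81*(15.3 - 4.6)/1000 = 104.967 kPa.
Friction term = 1000*9.81*6.09/1000 = 59.743 kPa.
p_j = 244 + 104.967 - 59.743 = 289.22 kPa.

289.22


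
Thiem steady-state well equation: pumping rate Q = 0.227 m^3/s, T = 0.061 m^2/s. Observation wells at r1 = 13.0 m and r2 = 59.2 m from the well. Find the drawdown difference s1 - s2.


Thiem equation: s1 - s2 = Q/(2*pi*T) * ln(r2/r1).
ln(r2/r1) = ln(59.2/13.0) = 1.516.
Q/(2*pi*T) = 0.227 / (2*pi*0.061) = 0.227 / 0.3833 = 0.5923.
s1 - s2 = 0.5923 * 1.516 = 0.8979 m.

0.8979


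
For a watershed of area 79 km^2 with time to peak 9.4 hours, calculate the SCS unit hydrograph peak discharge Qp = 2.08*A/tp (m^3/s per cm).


SCS formula: Qp = 2.08 * A / tp.
Qp = 2.08 * 79 / 9.4
   = 164.32 / 9.4
   = 17.48 m^3/s per cm.

17.48


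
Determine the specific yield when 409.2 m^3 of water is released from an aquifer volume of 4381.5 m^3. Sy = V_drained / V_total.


Specific yield Sy = Volume drained / Total volume.
Sy = 409.2 / 4381.5
   = 0.0934.

0.0934


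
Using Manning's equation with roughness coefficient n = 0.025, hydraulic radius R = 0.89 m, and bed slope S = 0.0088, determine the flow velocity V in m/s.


Manning's equation gives V = (1/n) * R^(2/3) * S^(1/2).
First, compute R^(2/3) = 0.89^(2/3) = 0.9253.
Next, S^(1/2) = 0.0088^(1/2) = 0.093808.
Then 1/n = 1/0.025 = 40.0.
V = 40.0 * 0.9253 * 0.093808 = 3.4719 m/s.

3.4719


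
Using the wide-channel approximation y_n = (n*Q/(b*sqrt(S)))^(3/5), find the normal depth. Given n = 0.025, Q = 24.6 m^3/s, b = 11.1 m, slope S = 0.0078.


We use the wide-channel approximation y_n = (n*Q/(b*sqrt(S)))^(3/5).
sqrt(S) = sqrt(0.0078) = 0.088318.
Numerator: n*Q = 0.025 * 24.6 = 0.615.
Denominator: b*sqrt(S) = 11.1 * 0.088318 = 0.98033.
arg = 0.6273.
y_n = 0.6273^(3/5) = 0.756 m.

0.756


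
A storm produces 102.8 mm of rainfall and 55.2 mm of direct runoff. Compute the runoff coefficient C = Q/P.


The runoff coefficient C = runoff depth / rainfall depth.
C = 55.2 / 102.8
  = 0.537.

0.537


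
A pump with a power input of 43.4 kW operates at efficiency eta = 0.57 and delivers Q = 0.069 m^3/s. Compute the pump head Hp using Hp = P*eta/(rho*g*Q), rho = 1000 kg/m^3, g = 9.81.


Pump head formula: Hp = P * eta / (rho * g * Q).
Numerator: P * eta = 43.4 * 1000 * 0.57 = 24738.0 W.
Denominator: rho * g * Q = 1000 * 9.81 * 0.069 = 676.89.
Hp = 24738.0 / 676.89 = 36.55 m.

36.55


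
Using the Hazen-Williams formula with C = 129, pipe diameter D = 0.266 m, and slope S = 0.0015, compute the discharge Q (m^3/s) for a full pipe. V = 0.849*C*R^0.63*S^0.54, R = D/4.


For a full circular pipe, R = D/4 = 0.266/4 = 0.0665 m.
V = 0.849 * 129 * 0.0665^0.63 * 0.0015^0.54
  = 0.849 * 129 * 0.181292 * 0.02986
  = 0.5929 m/s.
Pipe area A = pi*D^2/4 = pi*0.266^2/4 = 0.0556 m^2.
Q = A * V = 0.0556 * 0.5929 = 0.0329 m^3/s.

0.0329


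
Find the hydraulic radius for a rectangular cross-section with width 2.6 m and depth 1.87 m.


For a rectangular section:
Flow area A = b * y = 2.6 * 1.87 = 4.86 m^2.
Wetted perimeter P = b + 2y = 2.6 + 2*1.87 = 6.34 m.
Hydraulic radius R = A/P = 4.86 / 6.34 = 0.7669 m.

0.7669


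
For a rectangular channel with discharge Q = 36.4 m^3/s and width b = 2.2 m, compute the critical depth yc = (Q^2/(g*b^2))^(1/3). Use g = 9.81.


Using yc = (Q^2 / (g * b^2))^(1/3):
Q^2 = 36.4^2 = 1324.96.
g * b^2 = 9.81 * 2.2^2 = 9.81 * 4.84 = 47.48.
Q^2 / (g*b^2) = 1324.96 / 47.48 = 27.9056.
yc = 27.9056^(1/3) = 3.0332 m.

3.0332


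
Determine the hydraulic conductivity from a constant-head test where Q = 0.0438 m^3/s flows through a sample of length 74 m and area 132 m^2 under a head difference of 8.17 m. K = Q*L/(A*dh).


From K = Q*L / (A*dh):
Numerator: Q*L = 0.0438 * 74 = 3.2412.
Denominator: A*dh = 132 * 8.17 = 1078.44.
K = 3.2412 / 1078.44 = 0.003005 m/s.

0.003005


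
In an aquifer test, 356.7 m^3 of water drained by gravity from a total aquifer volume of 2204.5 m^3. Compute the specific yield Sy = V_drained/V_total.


Specific yield Sy = Volume drained / Total volume.
Sy = 356.7 / 2204.5
   = 0.1618.

0.1618


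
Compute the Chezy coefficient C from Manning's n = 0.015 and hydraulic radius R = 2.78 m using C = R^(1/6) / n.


The Chezy coefficient relates to Manning's n through C = R^(1/6) / n.
R^(1/6) = 2.78^(1/6) = 1.185789.
C = 1.185789 / 0.015 = 79.05 m^(1/2)/s.

79.05


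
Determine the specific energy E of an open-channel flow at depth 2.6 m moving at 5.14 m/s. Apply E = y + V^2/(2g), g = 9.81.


Specific energy E = y + V^2/(2g).
Velocity head = V^2/(2g) = 5.14^2 / (2*9.81) = 26.4196 / 19.62 = 1.3466 m.
E = 2.6 + 1.3466 = 3.9466 m.

3.9466


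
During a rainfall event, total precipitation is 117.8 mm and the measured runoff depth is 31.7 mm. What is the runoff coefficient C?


The runoff coefficient C = runoff depth / rainfall depth.
C = 31.7 / 117.8
  = 0.2691.

0.2691


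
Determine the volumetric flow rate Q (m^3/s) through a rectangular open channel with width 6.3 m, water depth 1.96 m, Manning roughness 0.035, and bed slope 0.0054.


For a rectangular channel, the cross-sectional area A = b * y = 6.3 * 1.96 = 12.35 m^2.
The wetted perimeter P = b + 2y = 6.3 + 2*1.96 = 10.22 m.
Hydraulic radius R = A/P = 12.35/10.22 = 1.2082 m.
Velocity V = (1/n)*R^(2/3)*S^(1/2) = (1/0.035)*1.2082^(2/3)*0.0054^(1/2) = 2.3817 m/s.
Discharge Q = A * V = 12.35 * 2.3817 = 29.41 m^3/s.

29.41


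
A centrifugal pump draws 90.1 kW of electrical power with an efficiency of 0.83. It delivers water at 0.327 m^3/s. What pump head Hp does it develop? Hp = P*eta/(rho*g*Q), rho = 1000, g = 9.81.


Pump head formula: Hp = P * eta / (rho * g * Q).
Numerator: P * eta = 90.1 * 1000 * 0.83 = 74783.0 W.
Denominator: rho * g * Q = 1000 * 9.81 * 0.327 = 3207.87.
Hp = 74783.0 / 3207.87 = 23.31 m.

23.31
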